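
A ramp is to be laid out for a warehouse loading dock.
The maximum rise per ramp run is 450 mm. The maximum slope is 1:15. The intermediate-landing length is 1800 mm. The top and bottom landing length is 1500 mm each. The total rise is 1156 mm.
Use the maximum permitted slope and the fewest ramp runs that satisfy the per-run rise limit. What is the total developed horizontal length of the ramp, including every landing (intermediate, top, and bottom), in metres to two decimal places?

At most 450 each: 1156/450 = 2.57, giving 3 ramp runs. That means 2 intermediate landings.
Horizontal run for 1156 mm of rise at 1:15 is 1156 × 15 = 17340 mm.
2 intermediate landings contribute 2 × 1800 = 3600 mm.
Top and bottom landings: 2 × 1500 = 3000 mm.
Total = 17340 + 3600 + 3000 = 23940 mm.
= 23.94 m.

23.94 m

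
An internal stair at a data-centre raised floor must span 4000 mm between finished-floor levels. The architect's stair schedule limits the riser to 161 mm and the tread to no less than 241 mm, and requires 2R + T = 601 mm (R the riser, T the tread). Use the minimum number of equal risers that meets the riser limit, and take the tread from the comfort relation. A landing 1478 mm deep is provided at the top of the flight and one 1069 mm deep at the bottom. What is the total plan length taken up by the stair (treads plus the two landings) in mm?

9291 mm

4000 / 161 = 24.845 → round up to 25 risers.
R = 4000 ÷ 25 = 160 mm.
From 2R + T = 601: T = 601 − 320 = 281 mm.
Going = (25 − 1) × 281 = 6744 mm.
Add landings: 6744 + 1478 + 1069 = 9291 mm.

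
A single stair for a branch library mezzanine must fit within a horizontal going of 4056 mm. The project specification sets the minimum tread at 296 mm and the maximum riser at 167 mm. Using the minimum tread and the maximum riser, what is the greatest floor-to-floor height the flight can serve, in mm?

Treads that fit: ⌊4056 / 296⌋ = 13.
Risers = treads + 1 = 14.
Maximum height = 14 × 167 = 2338 mm.

2338 mm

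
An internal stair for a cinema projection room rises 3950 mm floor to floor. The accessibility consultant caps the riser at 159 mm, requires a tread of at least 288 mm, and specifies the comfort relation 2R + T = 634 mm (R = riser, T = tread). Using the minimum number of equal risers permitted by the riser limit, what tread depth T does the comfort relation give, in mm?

⌈3950/159⌉ = 25 risers.
R = 3950 ÷ 25 = 158 mm.
T = 634 − 2·158 = 318 mm, which satisfies the 288 mm minimum.

318 mm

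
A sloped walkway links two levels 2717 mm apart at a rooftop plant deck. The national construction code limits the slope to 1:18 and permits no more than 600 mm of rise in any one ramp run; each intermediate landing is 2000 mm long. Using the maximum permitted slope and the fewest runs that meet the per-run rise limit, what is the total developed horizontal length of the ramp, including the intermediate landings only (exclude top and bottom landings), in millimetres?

At most 600 each: 2717/600 = 4.53, giving 5 ramp runs. That means 4 intermediate landings.
Ramp run (horizontal) at 1:18: 2717 × 18 = 48906 mm.
4 intermediate landings contribute 4 × 2000 = 8000 mm.
Total developed length = 48906 + 8000 = 56906 mm.

56906 mm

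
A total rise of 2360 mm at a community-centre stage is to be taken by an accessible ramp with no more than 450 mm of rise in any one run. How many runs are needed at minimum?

6 runs

2360 / 450 = 5.244 → round up to 6 ramp runs.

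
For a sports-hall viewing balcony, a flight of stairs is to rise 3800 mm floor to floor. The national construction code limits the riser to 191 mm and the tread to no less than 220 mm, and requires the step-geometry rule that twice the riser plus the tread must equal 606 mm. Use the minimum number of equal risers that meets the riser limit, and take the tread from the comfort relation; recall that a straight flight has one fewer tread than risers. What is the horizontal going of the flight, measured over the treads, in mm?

4294 mm

⌈3800/191⌉ = 20 risers.
R = 3800 ÷ 20 = 190 mm.
T = 606 − 2·190 = 226 mm, which satisfies the 220 mm minimum.
Treads = 20 − 1 = 19; going = 19 × 226 = 4294 mm.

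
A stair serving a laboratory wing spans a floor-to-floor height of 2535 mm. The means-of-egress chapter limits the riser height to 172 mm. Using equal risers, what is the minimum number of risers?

15 risers

2535 / 172 = 14.738 → round up to 15 risers.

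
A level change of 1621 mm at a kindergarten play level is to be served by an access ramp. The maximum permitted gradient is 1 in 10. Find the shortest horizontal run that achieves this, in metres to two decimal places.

At 1:10 the run is 10 × 1621 = 16210 mm.
16210 mm = 16.21 m.

16.21 m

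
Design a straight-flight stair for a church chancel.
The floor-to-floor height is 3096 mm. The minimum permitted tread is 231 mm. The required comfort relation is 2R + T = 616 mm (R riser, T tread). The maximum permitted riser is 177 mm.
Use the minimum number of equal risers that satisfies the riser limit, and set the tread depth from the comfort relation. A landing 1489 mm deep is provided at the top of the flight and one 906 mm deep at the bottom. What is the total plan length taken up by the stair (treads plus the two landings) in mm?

7019 mm

At most 177 each: 3096/177 = 17.49, giving 18 risers.
Riser R = 3096 / 18 = 172 mm, within the 177 mm limit.
T = 616 − 2·172 = 272 mm, which satisfies the 231 mm minimum.
Treads = 18 − 1 = 17; going = 17 × 272 = 4624 mm.
Add landings: 4624 + 1489 + 906 = 7019 mm.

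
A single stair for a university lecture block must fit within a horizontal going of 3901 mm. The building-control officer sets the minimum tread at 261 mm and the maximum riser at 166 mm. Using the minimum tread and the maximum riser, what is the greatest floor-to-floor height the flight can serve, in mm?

2490 mm

3901 / 261 = 14.95, so 14 treads fit.
Risers = treads + 1 = 15.
Maximum height = 15 × 166 = 2490 mm.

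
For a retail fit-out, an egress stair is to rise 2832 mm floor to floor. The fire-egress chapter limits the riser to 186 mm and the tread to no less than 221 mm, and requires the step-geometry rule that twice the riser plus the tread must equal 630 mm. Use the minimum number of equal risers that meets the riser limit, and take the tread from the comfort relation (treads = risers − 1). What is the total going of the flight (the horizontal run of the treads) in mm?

4140 mm

2832 / 186 = 15.23, so 16 risers are needed.
R = 2832 ÷ 16 = 177 mm.
From 2R + T = 630: T = 630 − 354 = 276 mm.
Going = (16 − 1) × 276 = 4140 mm.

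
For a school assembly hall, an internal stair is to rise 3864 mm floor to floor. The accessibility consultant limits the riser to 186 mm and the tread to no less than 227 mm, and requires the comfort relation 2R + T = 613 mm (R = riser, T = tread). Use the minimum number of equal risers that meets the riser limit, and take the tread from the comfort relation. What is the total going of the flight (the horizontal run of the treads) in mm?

4900 mm

3864 / 186 = 20.77, so 21 risers are needed.
Riser R = 3864 / 21 = 184 mm, within the 186 mm limit.
From 2R + T = 613: T = 613 − 368 = 245 mm.
21 risers give 20 treads; going = 20 × 245 = 4900 mm.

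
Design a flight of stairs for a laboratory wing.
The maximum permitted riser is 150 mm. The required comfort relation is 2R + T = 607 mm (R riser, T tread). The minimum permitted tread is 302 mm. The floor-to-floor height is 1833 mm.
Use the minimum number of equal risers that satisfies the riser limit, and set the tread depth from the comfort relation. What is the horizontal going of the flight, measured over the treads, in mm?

3900 mm

1833 / 150 = 12.220 → round up to 13 risers.
R = 1833 ÷ 13 = 141 mm.
Tread T = 607 − 2 × 141 = 325 mm (≥ 302 mm).
Going = (13 − 1) × 325 = 3900 mm.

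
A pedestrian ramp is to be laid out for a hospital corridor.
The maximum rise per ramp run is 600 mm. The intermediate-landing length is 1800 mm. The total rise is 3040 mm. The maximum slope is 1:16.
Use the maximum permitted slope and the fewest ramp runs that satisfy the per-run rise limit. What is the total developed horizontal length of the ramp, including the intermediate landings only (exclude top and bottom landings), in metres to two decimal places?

3040 / 600 = 5.07, so 6 ramp runs are needed. That means 5 intermediate landings.
Horizontal run for 3040 mm of rise at 1:16 is 3040 × 16 = 48640 mm.
Intermediate landings: 5 × 1800 = 9000 mm.
Developed length = 48640 + 9000 = 57640 mm.
= 57.64 m.

57.64 m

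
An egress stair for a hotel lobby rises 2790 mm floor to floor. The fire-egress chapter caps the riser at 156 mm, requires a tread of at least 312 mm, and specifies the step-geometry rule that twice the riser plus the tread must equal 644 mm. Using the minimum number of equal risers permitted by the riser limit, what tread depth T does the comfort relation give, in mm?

2790 / 156 = 17.885 → round up to 18 risers.
Each riser is 2790/18 = 155 mm (≤ 156 mm).
From 2R + T = 644: T = 644 − 310 = 334 mm.

334 mm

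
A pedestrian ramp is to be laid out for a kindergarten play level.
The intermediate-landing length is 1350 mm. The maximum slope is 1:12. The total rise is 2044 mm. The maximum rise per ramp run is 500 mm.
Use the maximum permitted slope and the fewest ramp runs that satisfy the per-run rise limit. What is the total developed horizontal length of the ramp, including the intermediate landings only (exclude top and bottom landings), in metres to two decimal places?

At most 500 each: 2044/500 = 4.09, giving 5 ramp runs. That means 4 intermediate landings.
Horizontal run for 2044 mm of rise at 1:12 is 2044 × 12 = 24528 mm.
Intermediate landings: 4 × 1350 = 5400 mm.
Total developed length = 24528 + 5400 = 29928 mm.
= 29.93 m.

29.93 m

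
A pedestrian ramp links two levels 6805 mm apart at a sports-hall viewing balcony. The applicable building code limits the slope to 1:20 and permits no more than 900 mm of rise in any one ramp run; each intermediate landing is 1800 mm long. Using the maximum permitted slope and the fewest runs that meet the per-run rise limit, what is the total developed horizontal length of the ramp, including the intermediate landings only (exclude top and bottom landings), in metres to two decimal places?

148.70 m

At most 900 each: 6805/900 = 7.56, giving 8 ramp runs. That means 7 intermediate landings.
Horizontal run for 6805 mm of rise at 1:20 is 6805 × 20 = 136100 mm.
Intermediate landings: 7 × 1800 = 12600 mm.
Total developed length = 136100 + 12600 = 148700 mm.
= 148.70 m.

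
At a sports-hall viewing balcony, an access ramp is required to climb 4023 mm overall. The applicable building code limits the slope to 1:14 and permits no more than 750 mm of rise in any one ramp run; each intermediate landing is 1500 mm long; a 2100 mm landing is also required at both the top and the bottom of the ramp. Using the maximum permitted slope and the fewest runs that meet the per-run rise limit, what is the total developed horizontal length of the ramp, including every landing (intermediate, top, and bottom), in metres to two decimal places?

68.02 m

4023 / 750 = 5.364 → round up to 6 ramp runs. That means 5 intermediate landings.
Horizontal run for 4023 mm of rise at 1:14 is 4023 × 14 = 56322 mm.
Intermediate landings: 5 × 1500 = 7500 mm.
Top and bottom landings: 2 × 2100 = 4200 mm.
Total = 56322 + 7500 + 4200 = 68022 mm.
= 68.02 m.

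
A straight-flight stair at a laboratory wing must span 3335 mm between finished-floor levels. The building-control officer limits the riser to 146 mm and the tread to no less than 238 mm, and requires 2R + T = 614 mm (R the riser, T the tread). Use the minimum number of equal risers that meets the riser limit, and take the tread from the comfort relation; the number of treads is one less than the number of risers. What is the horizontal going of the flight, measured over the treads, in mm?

⌈3335/146⌉ = 23 risers.
Each riser is 3335/23 = 145 mm (≤ 146 mm).
From 2R + T = 614: T = 614 − 290 = 324 mm.
23 risers give 22 treads; going = 22 × 324 = 7128 mm.

7128 mm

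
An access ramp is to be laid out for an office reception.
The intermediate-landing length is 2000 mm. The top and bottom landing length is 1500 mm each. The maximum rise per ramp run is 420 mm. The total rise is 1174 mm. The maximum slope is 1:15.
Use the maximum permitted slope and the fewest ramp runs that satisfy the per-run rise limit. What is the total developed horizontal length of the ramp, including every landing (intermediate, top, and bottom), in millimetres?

1174 / 420 = 2.795 → round up to 3 ramp runs. That means 2 intermediate landings.
Ramp run (horizontal) at 1:15: 1174 × 15 = 17610 mm.
Intermediate landings: 2 × 2000 = 4000 mm.
Top and bottom landings: 2 × 1500 = 3000 mm.
Total = 17610 + 4000 + 3000 = 24610 mm.

24610 mm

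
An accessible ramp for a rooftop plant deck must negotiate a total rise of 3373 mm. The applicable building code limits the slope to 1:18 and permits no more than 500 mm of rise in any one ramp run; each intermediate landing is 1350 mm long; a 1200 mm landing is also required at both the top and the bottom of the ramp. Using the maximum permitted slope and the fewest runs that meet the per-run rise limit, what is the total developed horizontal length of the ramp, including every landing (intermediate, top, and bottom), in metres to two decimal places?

⌈3373/500⌉ = 7 ramp runs. That means 6 intermediate landings.
Ramp run (horizontal) at 1:18: 3373 × 18 = 60714 mm.
Intermediate landings: 6 × 1350 = 8100 mm.
Top and bottom landings: 2 × 1200 = 2400 mm.
Total = 60714 + 8100 + 2400 = 71214 mm.
= 71.21 m.

71.21 m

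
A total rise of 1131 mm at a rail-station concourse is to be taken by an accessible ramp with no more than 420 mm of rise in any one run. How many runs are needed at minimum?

3 runs

1131 / 420 = 2.693 → round up to 3 ramp runs.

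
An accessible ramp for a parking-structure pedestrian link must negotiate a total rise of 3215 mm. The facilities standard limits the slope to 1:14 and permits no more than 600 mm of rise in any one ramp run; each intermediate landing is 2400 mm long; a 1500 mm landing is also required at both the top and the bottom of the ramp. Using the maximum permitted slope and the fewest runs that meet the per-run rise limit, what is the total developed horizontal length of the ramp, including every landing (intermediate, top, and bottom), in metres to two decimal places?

60.01 m

3215 / 600 = 5.358 → round up to 6 ramp runs. That means 5 intermediate landings.
Ramp run (horizontal) at 1:14: 3215 × 14 = 45010 mm.
Intermediate landings: 5 × 2400 = 12000 mm.
Top and bottom landings: 2 × 1500 = 3000 mm.
Total = 45010 + 12000 + 3000 = 60010 mm.
= 60.01 m.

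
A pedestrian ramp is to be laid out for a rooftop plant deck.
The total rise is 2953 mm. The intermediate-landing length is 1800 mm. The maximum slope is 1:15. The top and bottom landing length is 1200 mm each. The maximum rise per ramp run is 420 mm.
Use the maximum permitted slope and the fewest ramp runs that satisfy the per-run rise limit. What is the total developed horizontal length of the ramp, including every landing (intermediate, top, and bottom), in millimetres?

59295 mm

2953 / 420 = 7.03, so 8 ramp runs are needed. That means 7 intermediate landings.
Horizontal run for 2953 mm of rise at 1:15 is 2953 × 15 = 44295 mm.
7 intermediate landings contribute 7 × 1800 = 12600 mm.
Top and bottom landings: 2 × 1200 = 2400 mm.
Total = 44295 + 12600 + 2400 = 59295 mm.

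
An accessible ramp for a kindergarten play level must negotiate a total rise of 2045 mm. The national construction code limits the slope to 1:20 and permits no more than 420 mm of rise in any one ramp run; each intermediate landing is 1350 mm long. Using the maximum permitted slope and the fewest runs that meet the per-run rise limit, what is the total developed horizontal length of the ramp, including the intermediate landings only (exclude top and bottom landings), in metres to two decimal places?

At most 420 each: 2045/420 = 4.87, giving 5 ramp runs. That means 4 intermediate landings.
Ramp run (horizontal) at 1:20: 2045 × 20 = 40900 mm.
4 intermediate landings contribute 4 × 1350 = 5400 mm.
Developed length = 40900 + 5400 = 46300 mm.
= 46.30 m.

46.30 m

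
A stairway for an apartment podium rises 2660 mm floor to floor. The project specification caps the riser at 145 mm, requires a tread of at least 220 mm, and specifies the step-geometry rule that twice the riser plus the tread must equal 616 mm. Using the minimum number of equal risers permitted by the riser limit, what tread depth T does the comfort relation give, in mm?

At most 145 each: 2660/145 = 18.34, giving 19 risers.
Each riser is 2660/19 = 140 mm (≤ 145 mm).
From 2R + T = 616: T = 616 − 280 = 336 mm.

336 mm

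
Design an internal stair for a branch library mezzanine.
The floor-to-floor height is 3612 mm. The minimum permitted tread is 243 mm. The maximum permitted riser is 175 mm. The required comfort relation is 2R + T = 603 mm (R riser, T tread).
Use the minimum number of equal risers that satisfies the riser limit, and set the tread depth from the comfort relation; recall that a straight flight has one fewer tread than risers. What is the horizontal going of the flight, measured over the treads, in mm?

⌈3612/175⌉ = 21 risers.
Riser R = 3612 / 21 = 172 mm, within the 175 mm limit.
T = 603 − 2·172 = 259 mm, which satisfies the 243 mm minimum.
Treads = 21 − 1 = 20; going = 20 × 259 = 5180 mm.

5180 mm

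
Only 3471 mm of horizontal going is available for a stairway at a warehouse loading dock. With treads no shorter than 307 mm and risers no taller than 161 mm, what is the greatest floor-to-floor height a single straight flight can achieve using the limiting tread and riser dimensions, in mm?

Treads that fit: ⌊3471 / 307⌋ = 11.
Risers = treads + 1 = 12.
Maximum height = 12 × 161 = 1932 mm.

1932 mm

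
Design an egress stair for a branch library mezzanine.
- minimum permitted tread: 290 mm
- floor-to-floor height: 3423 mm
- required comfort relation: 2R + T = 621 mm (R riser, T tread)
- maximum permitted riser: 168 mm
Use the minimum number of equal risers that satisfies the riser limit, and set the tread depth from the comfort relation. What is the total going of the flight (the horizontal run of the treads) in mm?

3423 / 168 = 20.375 → round up to 21 risers.
R = 3423 ÷ 21 = 163 mm.
T = 621 − 2·163 = 295 mm, which satisfies the 290 mm minimum.
Treads = 21 − 1 = 20; going = 20 × 295 = 5900 mm.

5900 mm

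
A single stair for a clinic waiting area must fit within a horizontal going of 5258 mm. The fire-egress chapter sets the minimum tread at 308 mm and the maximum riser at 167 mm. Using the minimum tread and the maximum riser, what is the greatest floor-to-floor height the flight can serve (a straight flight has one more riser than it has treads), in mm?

5258 / 308 = 17.07, so 17 treads fit.
Risers = treads + 1 = 18.
Maximum height = 18 × 167 = 3006 mm.

3006 mm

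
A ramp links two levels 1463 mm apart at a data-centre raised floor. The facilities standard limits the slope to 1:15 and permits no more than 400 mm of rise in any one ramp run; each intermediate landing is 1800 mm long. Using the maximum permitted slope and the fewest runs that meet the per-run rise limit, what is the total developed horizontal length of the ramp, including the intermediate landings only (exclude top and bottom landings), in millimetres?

At most 400 each: 1463/400 = 3.66, giving 4 ramp runs. That means 3 intermediate landings.
Horizontal run for 1463 mm of rise at 1:15 is 1463 × 15 = 21945 mm.
3 intermediate landings contribute 3 × 1800 = 5400 mm.
Total developed length = 21945 + 5400 = 27345 mm.

27345 mm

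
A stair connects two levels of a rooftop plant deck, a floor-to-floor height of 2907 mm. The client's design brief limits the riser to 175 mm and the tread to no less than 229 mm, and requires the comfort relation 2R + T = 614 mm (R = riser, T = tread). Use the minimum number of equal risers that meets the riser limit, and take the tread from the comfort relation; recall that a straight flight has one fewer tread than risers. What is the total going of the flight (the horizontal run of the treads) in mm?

4352 mm

⌈2907/175⌉ = 17 risers.
R = 2907 ÷ 17 = 171 mm.
From 2R + T = 614: T = 614 − 342 = 272 mm.
17 risers give 16 treads; going = 16 × 272 = 4352 mm.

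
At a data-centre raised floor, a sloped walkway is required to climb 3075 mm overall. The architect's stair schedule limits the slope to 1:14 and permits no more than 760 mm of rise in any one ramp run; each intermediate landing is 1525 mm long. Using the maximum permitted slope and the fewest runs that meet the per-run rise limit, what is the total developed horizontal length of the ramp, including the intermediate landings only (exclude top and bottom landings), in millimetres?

49150 mm

3075 / 760 = 4.05, so 5 ramp runs are needed. That means 4 intermediate landings.
Ramp run (horizontal) at 1:14: 3075 × 14 = 43050 mm.
Intermediate landings: 4 × 1525 = 6100 mm.
Total developed length = 43050 + 6100 = 49150 mm.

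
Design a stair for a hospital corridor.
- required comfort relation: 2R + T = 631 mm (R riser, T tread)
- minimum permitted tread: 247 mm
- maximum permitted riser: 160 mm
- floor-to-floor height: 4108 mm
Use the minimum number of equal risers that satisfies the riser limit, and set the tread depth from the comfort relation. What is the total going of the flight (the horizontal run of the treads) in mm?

7875 mm

4108 / 160 = 25.675 → round up to 26 risers.
Each riser is 4108/26 = 158 mm (≤ 160 mm).
T = 631 − 2·158 = 315 mm, which satisfies the 247 mm minimum.
Going = (26 − 1) × 315 = 7875 mm.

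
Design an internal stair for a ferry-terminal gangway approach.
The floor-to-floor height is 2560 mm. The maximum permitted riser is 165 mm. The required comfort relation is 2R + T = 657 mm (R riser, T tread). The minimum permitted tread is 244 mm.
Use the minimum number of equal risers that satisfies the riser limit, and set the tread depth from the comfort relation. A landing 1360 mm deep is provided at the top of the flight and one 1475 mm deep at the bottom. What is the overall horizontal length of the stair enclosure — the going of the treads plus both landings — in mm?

2560 / 165 = 15.52, so 16 risers are needed.
Each riser is 2560/16 = 160 mm (≤ 165 mm).
T = 657 − 2·160 = 337 mm, which satisfies the 244 mm minimum.
16 risers give 15 treads; going = 15 × 337 = 5055 mm.
Add landings: 5055 + 1360 + 1475 = 7890 mm.

7890 mm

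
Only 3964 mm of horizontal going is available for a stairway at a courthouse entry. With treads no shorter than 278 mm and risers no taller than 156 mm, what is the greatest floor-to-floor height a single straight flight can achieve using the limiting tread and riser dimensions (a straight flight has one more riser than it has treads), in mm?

3964 / 278 = 14.26, so 14 treads fit.
Risers = treads + 1 = 15.
Maximum height = 15 × 156 = 2340 mm.

2340 mm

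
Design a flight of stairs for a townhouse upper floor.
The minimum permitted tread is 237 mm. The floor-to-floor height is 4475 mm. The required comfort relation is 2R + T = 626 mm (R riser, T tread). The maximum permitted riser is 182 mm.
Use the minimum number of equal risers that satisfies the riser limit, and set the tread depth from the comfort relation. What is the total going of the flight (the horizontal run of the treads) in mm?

4475 / 182 = 24.59, so 25 risers are needed.
Each riser is 4475/25 = 179 mm (≤ 182 mm).
From 2R + T = 626: T = 626 − 358 = 268 mm.
25 risers give 24 treads; going = 24 × 268 = 6432 mm.

6432 mm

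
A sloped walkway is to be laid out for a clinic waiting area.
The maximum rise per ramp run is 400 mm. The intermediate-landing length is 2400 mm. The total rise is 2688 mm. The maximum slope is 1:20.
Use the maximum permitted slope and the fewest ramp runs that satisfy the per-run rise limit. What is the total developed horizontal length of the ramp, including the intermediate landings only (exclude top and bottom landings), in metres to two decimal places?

68.16 m

⌈2688/400⌉ = 7 ramp runs. That means 6 intermediate landings.
Ramp run (horizontal) at 1:20: 2688 × 20 = 53760 mm.
Intermediate landings: 6 × 2400 = 14400 mm.
Developed length = 53760 + 14400 = 68160 mm.
= 68.16 m.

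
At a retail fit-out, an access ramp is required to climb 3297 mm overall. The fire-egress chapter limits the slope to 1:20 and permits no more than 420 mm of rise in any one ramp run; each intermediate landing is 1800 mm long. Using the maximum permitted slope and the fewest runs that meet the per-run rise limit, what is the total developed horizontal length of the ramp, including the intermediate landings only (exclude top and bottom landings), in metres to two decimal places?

78.54 m

3297 / 420 = 7.850 → round up to 8 ramp runs. That means 7 intermediate landings.
Horizontal run for 3297 mm of rise at 1:20 is 3297 × 20 = 65940 mm.
Intermediate landings: 7 × 1800 = 12600 mm.
Developed length = 65940 + 12600 = 78540 mm.
= 78.54 m.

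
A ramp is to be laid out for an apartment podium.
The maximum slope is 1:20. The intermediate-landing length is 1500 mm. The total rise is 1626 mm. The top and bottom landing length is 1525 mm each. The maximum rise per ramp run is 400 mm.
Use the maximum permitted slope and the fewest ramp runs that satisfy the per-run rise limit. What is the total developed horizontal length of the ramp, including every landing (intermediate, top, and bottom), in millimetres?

41570 mm

1626 / 400 = 4.065 → round up to 5 ramp runs. That means 4 intermediate landings.
Ramp run (horizontal) at 1:20: 1626 × 20 = 32520 mm.
Intermediate landings: 4 × 1500 = 6000 mm.
Top and bottom landings: 2 × 1525 = 3050 mm.
Total = 32520 + 6000 + 3050 = 41570 mm.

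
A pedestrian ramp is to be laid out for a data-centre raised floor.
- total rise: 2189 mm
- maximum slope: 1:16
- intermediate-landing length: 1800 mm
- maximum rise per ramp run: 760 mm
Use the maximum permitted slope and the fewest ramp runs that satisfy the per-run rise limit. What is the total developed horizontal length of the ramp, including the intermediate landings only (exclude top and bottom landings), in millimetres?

38624 mm

At most 760 each: 2189/760 = 2.88, giving 3 ramp runs. That means 2 intermediate landings.
Ramp run (horizontal) at 1:16: 2189 × 16 = 35024 mm.
2 intermediate landings contribute 2 × 1800 = 3600 mm.
Developed length = 35024 + 3600 = 38624 mm.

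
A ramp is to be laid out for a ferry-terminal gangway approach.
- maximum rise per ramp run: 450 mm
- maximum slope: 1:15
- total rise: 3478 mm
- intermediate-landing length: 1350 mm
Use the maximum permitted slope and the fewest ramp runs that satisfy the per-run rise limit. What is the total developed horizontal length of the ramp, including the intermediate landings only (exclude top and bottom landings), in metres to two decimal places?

3478 / 450 = 7.73, so 8 ramp runs are needed. That means 7 intermediate landings.
Ramp run (horizontal) at 1:15: 3478 × 15 = 52170 mm.
7 intermediate landings contribute 7 × 1350 = 9450 mm.
Total developed length = 52170 + 9450 = 61620 mm.
= 61.62 m.

61.62 m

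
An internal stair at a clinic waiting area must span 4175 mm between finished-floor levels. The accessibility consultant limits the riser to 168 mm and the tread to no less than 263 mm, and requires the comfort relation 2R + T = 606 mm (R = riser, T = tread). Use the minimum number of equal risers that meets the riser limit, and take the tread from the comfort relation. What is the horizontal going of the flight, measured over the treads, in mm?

6528 mm

⌈4175/168⌉ = 25 risers.
R = 4175 ÷ 25 = 167 mm.
Tread T = 606 − 2 × 167 = 272 mm (≥ 263 mm).
Treads = 25 − 1 = 24; going = 24 × 272 = 6528 mm.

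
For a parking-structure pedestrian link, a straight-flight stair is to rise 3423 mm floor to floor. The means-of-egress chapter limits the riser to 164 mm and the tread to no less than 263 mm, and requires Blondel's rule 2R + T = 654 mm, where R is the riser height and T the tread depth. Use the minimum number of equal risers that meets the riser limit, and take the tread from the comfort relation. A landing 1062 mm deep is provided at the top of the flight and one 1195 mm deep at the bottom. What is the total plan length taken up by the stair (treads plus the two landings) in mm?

⌈3423/164⌉ = 21 risers.
Riser R = 3423 / 21 = 163 mm, within the 164 mm limit.
Tread T = 654 − 2 × 163 = 328 mm (≥ 263 mm).
Going = (21 − 1) × 328 = 6560 mm.
Enclosure = 6560 + 1062 + 1195 = 8817 mm.

8817 mm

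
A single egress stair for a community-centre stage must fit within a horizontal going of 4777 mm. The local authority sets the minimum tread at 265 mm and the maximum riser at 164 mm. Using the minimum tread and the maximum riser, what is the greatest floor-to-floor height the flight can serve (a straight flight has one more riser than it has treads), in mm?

3116 mm

4777 / 265 = 18.03, so 18 treads fit.
Risers = treads + 1 = 19.
Maximum height = 19 × 164 = 3116 mm.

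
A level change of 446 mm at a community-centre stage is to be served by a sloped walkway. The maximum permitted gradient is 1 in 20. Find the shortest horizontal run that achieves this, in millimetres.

At 1:20 the run is 20 × 446 = 8920 mm.

8920 mm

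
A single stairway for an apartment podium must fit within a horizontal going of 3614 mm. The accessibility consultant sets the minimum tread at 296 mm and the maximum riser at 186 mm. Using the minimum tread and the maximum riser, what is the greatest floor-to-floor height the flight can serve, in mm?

2418 mm

3614 / 296 = 12.21, so 12 treads fit.
Risers = treads + 1 = 13.
Maximum height = 13 × 186 = 2418 mm.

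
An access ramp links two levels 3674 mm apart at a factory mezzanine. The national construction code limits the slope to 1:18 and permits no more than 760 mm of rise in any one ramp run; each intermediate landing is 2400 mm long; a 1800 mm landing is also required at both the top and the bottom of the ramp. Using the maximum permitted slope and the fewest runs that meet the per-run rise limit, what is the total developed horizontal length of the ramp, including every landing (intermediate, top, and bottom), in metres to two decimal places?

⌈3674/760⌉ = 5 ramp runs. That means 4 intermediate landings.
Horizontal run for 3674 mm of rise at 1:18 is 3674 × 18 = 66132 mm.
4 intermediate landings contribute 4 × 2400 = 9600 mm.
Top and bottom landings: 2 × 1800 = 3600 mm.
Total = 66132 + 9600 + 3600 = 79332 mm.
= 79.33 m.

79.33 m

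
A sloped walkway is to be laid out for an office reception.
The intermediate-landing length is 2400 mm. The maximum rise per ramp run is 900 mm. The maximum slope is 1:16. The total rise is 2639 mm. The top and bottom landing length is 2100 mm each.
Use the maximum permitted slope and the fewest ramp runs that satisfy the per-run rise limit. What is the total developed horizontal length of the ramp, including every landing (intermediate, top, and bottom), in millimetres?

51224 mm

At most 900 each: 2639/900 = 2.93, giving 3 ramp runs. That means 2 intermediate landings.
Horizontal run for 2639 mm of rise at 1:16 is 2639 × 16 = 42224 mm.
Intermediate landings: 2 × 2400 = 4800 mm.
Top and bottom landings: 2 × 2100 = 4200 mm.
Total = 42224 + 4800 + 4200 = 51224 mm.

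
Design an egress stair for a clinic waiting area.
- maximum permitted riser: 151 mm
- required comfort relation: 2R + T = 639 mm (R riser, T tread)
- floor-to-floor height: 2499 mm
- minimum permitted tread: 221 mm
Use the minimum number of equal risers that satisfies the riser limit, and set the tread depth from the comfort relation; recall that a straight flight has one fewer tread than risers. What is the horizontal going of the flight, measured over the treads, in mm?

At most 151 each: 2499/151 = 16.55, giving 17 risers.
Each riser is 2499/17 = 147 mm (≤ 151 mm).
From 2R + T = 639: T = 639 − 294 = 345 mm.
Going = (17 − 1) × 345 = 5520 mm.

5520 mm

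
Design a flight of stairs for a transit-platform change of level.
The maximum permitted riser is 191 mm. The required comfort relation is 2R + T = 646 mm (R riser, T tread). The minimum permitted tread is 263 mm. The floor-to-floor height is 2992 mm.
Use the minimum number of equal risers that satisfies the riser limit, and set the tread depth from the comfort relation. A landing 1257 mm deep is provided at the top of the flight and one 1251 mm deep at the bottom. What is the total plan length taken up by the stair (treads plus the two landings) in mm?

6588 mm

At most 191 each: 2992/191 = 15.66, giving 16 risers.
Each riser is 2992/16 = 187 mm (≤ 191 mm).
T = 646 − 2·187 = 272 mm, which satisfies the 263 mm minimum.
16 risers give 15 treads; going = 15 × 272 = 4080 mm.
Add landings: 4080 + 1257 + 1251 = 6588 mm.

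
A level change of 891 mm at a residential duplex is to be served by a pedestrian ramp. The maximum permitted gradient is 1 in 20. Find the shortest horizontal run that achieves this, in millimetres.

At 1:20 the run is 20 × 891 = 17820 mm.

17820 mm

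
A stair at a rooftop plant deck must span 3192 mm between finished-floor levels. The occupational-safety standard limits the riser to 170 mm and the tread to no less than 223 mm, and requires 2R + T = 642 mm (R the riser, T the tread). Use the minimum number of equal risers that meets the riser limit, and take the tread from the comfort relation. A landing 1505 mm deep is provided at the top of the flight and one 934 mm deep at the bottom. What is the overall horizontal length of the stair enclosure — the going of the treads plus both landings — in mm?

At most 170 each: 3192/170 = 18.78, giving 19 risers.
R = 3192 ÷ 19 = 168 mm.
T = 642 − 2·168 = 306 mm, which satisfies the 223 mm minimum.
19 risers give 18 treads; going = 18 × 306 = 5508 mm.
Enclosure = 5508 + 1505 + 934 = 7947 mm.

7947 mm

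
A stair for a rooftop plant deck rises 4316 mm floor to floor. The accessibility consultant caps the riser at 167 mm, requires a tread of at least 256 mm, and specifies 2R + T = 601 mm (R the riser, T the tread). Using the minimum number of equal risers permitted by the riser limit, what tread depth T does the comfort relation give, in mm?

4316 / 167 = 25.844 → round up to 26 risers.
Riser R = 4316 / 26 = 166 mm, within the 167 mm limit.
Tread T = 601 − 2 × 166 = 269 mm (≥ 256 mm).

269 mm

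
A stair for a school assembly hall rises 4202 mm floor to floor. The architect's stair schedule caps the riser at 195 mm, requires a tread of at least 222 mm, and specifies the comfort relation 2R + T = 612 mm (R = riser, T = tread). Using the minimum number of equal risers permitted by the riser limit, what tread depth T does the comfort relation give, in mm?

At most 195 each: 4202/195 = 21.55, giving 22 risers.
R = 4202 ÷ 22 = 191 mm.
Tread T = 612 − 2 × 191 = 230 mm (≥ 222 mm).

230 mm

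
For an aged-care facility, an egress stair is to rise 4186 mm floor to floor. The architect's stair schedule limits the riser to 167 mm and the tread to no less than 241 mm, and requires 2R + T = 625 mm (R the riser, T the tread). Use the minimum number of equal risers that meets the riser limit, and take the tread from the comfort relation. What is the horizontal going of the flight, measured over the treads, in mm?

At most 167 each: 4186/167 = 25.07, giving 26 risers.
Riser R = 4186 / 26 = 161 mm, within the 167 mm limit.
Tread T = 625 − 2 × 161 = 303 mm (≥ 241 mm).
Going = (26 − 1) × 303 = 7575 mm.

7575 mm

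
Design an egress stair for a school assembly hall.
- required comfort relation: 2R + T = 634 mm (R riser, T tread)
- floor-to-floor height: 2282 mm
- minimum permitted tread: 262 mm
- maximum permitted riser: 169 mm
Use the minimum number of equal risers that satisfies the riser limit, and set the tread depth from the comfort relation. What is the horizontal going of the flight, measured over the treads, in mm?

At most 169 each: 2282/169 = 13.50, giving 14 risers.
Each riser is 2282/14 = 163 mm (≤ 169 mm).
Tread T = 634 − 2 × 163 = 308 mm (≥ 262 mm).
Going = (14 − 1) × 308 = 4004 mm.

4004 mm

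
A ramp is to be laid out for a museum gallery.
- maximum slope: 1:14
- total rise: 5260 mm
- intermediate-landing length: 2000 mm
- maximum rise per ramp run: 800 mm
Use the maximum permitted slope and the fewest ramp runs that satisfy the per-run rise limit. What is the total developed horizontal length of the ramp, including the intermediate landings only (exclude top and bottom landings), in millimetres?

85640 mm

5260 / 800 = 6.575 → round up to 7 ramp runs. That means 6 intermediate landings.
Ramp run (horizontal) at 1:14: 5260 × 14 = 73640 mm.
6 intermediate landings contribute 6 × 2000 = 12000 mm.
Developed length = 73640 + 12000 = 85640 mm.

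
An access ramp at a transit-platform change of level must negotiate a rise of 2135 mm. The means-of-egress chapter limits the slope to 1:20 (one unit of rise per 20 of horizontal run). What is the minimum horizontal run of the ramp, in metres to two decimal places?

42.70 m

Run = rise × 20 = 2135 × 20 = 42700 mm.
42700 mm = 42.70 m.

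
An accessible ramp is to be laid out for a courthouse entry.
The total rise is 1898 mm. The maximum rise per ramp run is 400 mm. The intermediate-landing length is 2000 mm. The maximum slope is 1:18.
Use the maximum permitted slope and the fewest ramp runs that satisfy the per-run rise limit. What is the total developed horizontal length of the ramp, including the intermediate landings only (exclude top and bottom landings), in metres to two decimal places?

42.16 m

⌈1898/400⌉ = 5 ramp runs. That means 4 intermediate landings.
Ramp run (horizontal) at 1:18: 1898 × 18 = 34164 mm.
4 intermediate landings contribute 4 × 2000 = 8000 mm.
Total developed length = 34164 + 8000 = 42164 mm.
= 42.16 m.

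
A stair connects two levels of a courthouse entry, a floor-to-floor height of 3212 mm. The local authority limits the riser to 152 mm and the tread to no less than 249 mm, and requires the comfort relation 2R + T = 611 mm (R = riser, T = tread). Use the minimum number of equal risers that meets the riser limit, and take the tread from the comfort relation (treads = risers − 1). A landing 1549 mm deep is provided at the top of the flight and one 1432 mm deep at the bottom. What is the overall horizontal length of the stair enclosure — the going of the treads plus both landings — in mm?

3212 / 152 = 21.132 → round up to 22 risers.
Riser R = 3212 / 22 = 146 mm, within the 152 mm limit.
T = 611 − 2·146 = 319 mm, which satisfies the 249 mm minimum.
Going = (22 − 1) × 319 = 6699 mm.
Add landings: 6699 + 1549 + 1432 = 9680 mm.

9680 mm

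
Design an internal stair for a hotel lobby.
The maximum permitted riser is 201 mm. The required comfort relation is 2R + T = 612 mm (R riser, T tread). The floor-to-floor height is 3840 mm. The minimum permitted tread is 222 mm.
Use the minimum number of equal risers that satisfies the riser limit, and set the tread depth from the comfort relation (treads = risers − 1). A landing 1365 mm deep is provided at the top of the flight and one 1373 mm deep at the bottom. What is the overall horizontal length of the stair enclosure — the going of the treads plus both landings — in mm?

At most 201 each: 3840/201 = 19.10, giving 20 risers.
Each riser is 3840/20 = 192 mm (≤ 201 mm).
From 2R + T = 612: T = 612 − 384 = 228 mm.
Going = (20 − 1) × 228 = 4332 mm.
Enclosure = 4332 + 1365 + 1373 = 7070 mm.

7070 mm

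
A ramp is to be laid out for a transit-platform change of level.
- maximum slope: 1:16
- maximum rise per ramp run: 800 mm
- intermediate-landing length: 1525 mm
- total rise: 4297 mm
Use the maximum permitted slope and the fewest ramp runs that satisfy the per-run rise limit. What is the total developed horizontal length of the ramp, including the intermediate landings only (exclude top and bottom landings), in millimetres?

76377 mm

4297 / 800 = 5.37, so 6 ramp runs are needed. That means 5 intermediate landings.
Horizontal run for 4297 mm of rise at 1:16 is 4297 × 16 = 68752 mm.
Intermediate landings: 5 × 1525 = 7625 mm.
Developed length = 68752 + 7625 = 76377 mm.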